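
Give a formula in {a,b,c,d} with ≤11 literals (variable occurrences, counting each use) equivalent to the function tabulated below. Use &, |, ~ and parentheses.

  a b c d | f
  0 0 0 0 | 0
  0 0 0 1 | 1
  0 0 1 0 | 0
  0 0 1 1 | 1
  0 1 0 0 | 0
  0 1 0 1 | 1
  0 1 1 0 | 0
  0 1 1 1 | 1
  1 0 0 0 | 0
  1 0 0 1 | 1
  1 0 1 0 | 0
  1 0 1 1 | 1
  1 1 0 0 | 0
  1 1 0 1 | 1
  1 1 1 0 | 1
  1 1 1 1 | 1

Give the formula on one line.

  ~a = 1111111100000000
  (d | ~a) = 1111111101010101
  ((d | ~a) | b) = 1111111101011111
  (c & ((d | ~a) | b)) = 0011001100010011
  (d & a) = 0000000001010101
  ~d = 1010101010101010
  ((d & a) | ~d) = 1010101011111111
  ((c & ((d | ~a) | b)) & ((d & a) | ~d)) = 0010001000010011
  (((c & ((d | ~a) | b)) & ((d & a) | ~d)) & a) = 0000000000010011
  ((((c & ((d | ~a) | b)) & ((d & a) | ~d)) & a) | d) = 0101010101010111

((((c & ((d | ~a) | b)) & ((d & a) | ~d)) & a) | d)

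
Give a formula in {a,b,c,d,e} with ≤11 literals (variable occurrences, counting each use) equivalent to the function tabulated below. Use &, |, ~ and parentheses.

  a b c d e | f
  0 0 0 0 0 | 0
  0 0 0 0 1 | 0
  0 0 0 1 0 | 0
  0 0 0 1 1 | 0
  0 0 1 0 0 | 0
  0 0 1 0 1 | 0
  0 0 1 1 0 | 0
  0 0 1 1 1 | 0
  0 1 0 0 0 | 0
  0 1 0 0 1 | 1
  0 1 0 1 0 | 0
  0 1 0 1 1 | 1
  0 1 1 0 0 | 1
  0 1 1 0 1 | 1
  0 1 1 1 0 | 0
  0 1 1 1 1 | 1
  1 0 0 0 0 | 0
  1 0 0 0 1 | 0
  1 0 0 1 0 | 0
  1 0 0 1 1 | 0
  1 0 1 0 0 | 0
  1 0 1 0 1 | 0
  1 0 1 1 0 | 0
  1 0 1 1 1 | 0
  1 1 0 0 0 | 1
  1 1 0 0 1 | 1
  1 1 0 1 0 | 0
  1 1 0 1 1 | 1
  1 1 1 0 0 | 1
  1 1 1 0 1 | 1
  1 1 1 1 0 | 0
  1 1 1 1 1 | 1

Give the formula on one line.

((e | ((((~e | ~d) & (d | c)) | a) & (b & ~d))) & b)

  ~e = 10101010101010101010101010101010
  ~d = 11001100110011001100110011001100
  (~e | ~d) = 11101110111011101110111011101110
  (d | c) = 00111111001111110011111100111111
  ((~e | ~d) & (d | c)) = 00101110001011100010111000101110
  (((~e | ~d) & (d | c)) | a) = 00101110001011101111111111111111
  (b & ~d) = 00000000110011000000000011001100
  ((((~e | ~d) & (d | c)) | a) & (b & ~d)) = 00000000000011000000000011001100
  (e | ((((~e | ~d) & (d | c)) | a) & (b & ~d))) = 01010101010111010101010111011101
  ((e | ((((~e | ~d) & (d | c)) | a) & (b & ~d))) & b) = 00000000010111010000000011011101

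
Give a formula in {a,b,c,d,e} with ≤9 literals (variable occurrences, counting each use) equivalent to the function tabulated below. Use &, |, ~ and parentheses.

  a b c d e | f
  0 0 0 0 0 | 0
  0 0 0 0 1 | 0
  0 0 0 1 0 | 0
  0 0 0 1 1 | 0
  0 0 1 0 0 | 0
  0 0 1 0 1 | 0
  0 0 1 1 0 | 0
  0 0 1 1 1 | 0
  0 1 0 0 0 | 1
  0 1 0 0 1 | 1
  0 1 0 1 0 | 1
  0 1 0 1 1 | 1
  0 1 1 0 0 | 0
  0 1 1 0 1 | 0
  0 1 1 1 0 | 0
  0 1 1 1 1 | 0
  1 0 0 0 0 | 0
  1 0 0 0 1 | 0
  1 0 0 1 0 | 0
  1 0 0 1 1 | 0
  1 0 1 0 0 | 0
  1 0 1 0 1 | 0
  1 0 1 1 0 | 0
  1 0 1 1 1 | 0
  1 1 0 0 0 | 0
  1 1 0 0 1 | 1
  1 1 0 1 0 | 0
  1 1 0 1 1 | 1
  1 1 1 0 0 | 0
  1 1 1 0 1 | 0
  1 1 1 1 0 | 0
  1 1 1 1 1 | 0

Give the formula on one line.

  (a | b) = 00000000111111111111111111111111
  ~c = 11110000111100001111000011110000
  ((a | b) & ~c) = 00000000111100001111000011110000
  (e & b) = 00000000010101010000000001010101
  ~a = 11111111111111110000000000000000
  (~a | c) = 11111111111111110000111100001111
  ((e & b) | (~a | c)) = 11111111111111110000111101011111
  (b | ~a) = 11111111111111110000000011111111
  (((e & b) | (~a | c)) & (b | ~a)) = 11111111111111110000000001011111
  (((a | b) & ~c) & (((e & b) | (~a | c)) & (b | ~a))) = 00000000111100000000000001010000

(((a | b) & ~c) & (((e & b) | (~a | c)) & (b | ~a)))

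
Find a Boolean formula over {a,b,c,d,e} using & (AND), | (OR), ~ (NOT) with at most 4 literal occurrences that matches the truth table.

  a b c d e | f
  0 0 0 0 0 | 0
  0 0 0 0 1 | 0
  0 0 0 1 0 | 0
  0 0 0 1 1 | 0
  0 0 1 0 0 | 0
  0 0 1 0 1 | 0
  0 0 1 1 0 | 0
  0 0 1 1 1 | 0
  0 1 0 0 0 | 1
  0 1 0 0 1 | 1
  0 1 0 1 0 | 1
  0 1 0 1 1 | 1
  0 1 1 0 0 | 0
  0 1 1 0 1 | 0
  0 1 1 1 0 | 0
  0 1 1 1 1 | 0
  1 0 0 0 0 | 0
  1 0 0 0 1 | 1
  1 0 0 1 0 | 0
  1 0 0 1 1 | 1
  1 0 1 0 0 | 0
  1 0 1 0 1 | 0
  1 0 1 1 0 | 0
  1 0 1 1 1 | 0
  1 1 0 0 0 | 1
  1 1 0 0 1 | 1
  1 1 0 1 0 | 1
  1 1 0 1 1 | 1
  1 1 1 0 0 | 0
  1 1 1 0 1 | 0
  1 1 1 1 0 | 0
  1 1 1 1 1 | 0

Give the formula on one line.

  ~c = 11110000111100001111000011110000
  (e & a) = 00000000000000000101010101010101
  ((e & a) | b) = 00000000111111110101010111111111
  (~c & ((e & a) | b)) = 00000000111100000101000011110000

(~c & ((e & a) | b))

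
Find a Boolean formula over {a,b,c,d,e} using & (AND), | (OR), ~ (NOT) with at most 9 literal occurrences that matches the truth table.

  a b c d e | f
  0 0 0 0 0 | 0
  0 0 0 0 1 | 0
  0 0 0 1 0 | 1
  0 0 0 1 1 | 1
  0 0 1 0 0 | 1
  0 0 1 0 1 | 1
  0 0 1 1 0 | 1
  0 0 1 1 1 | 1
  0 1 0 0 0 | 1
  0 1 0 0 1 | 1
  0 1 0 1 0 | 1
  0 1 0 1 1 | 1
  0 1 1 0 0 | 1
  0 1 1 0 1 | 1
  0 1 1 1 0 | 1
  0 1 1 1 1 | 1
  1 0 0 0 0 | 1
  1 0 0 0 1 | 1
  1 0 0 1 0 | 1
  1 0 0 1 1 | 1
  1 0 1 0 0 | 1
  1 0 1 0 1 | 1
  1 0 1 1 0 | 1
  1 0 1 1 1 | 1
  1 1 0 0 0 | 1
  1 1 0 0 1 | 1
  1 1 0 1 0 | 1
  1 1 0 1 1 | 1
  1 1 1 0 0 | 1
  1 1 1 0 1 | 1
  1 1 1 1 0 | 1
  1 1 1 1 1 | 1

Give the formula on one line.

(((c | d) | (b | (c & d))) | ((~c & a) | b))

  (c | d) = 00111111001111110011111100111111
  (c & d) = 00000011000000110000001100000011
  (b | (c & d)) = 00000011111111110000001111111111
  ((c | d) | (b | (c & d))) = 00111111111111110011111111111111
  ~c = 11110000111100001111000011110000
  (~c & a) = 00000000000000001111000011110000
  ((~c & a) | b) = 00000000111111111111000011111111
  (((c | d) | (b | (c & d))) | ((~c & a) | b)) = 00111111111111111111111111111111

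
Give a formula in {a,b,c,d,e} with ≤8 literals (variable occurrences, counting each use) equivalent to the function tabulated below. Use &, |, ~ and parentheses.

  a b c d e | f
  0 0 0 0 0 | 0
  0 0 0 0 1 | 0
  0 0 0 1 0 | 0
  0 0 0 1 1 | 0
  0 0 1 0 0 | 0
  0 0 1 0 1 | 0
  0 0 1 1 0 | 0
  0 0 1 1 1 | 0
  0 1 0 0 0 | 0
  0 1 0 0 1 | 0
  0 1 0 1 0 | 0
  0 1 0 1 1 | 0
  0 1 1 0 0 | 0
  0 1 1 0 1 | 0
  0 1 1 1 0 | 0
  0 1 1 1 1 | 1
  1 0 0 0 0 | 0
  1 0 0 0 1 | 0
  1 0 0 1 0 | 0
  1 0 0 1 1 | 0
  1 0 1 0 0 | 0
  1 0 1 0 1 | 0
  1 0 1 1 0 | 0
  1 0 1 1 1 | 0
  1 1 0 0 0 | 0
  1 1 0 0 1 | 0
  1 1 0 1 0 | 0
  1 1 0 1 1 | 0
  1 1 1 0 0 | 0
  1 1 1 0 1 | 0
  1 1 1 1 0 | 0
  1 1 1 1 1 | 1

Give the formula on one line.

  ~c = 11110000111100001111000011110000
  (~c | d) = 11110011111100111111001111110011
  ~d = 11001100110011001100110011001100
  (e | ~d) = 11011101110111011101110111011101
  ((~c | d) & (e | ~d)) = 11010001110100011101000111010001
  (((~c | d) & (e | ~d)) & b) = 00000000110100010000000011010001
  ((((~c | d) & (e | ~d)) & b) & c) = 00000000000000010000000000000001

((((~c | d) & (e | ~d)) & b) & c)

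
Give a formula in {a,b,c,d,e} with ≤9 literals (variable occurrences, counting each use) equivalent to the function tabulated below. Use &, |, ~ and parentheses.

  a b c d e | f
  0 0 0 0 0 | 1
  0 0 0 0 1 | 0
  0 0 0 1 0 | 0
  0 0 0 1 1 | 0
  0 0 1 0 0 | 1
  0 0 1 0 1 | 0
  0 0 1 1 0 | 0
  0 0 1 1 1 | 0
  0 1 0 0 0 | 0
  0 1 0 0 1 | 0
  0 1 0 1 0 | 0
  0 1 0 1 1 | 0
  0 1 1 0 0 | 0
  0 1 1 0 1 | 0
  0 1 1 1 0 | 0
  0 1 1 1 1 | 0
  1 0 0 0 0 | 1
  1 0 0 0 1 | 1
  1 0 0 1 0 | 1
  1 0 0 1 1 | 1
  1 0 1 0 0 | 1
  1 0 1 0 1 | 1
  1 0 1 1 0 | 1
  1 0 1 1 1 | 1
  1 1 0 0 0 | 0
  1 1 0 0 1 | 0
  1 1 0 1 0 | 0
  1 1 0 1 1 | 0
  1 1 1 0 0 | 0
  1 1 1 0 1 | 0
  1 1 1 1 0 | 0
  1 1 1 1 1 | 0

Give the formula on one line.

(((((~b | a) & d) | ~e) & (~b & ~d)) | (a & ~b))

  ~b = 11111111000000001111111100000000
  (~b | a) = 11111111000000001111111111111111
  ((~b | a) & d) = 00110011000000000011001100110011
  ~e = 10101010101010101010101010101010
  (((~b | a) & d) | ~e) = 10111011101010101011101110111011
  ~d = 11001100110011001100110011001100
  (~b & ~d) = 11001100000000001100110000000000
  ((((~b | a) & d) | ~e) & (~b & ~d)) = 10001000000000001000100000000000
  (a & ~b) = 00000000000000001111111100000000
  (((((~b | a) & d) | ~e) & (~b & ~d)) | (a & ~b)) = 10001000000000001111111100000000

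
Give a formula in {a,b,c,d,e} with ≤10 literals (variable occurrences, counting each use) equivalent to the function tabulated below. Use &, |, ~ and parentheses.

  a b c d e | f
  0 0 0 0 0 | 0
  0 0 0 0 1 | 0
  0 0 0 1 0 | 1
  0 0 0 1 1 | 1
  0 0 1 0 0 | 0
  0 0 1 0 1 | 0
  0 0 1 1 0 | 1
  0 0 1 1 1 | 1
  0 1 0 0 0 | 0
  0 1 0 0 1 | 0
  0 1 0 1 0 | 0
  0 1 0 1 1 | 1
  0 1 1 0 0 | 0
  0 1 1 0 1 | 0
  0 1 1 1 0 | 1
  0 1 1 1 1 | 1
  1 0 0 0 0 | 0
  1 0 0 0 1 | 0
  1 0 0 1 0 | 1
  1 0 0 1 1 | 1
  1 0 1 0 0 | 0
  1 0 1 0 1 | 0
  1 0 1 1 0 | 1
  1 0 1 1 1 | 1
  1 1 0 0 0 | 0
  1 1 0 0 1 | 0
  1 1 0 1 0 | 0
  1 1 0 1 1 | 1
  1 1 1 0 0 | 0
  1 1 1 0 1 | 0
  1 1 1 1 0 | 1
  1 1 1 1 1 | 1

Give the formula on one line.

(d & (c | (e | (~b | (c & (~d | (e & (~c | a))))))))

  ~b = 11111111000000001111111100000000
  ~d = 11001100110011001100110011001100
  ~c = 11110000111100001111000011110000
  (~c | a) = 11110000111100001111111111111111
  (e & (~c | a)) = 01010000010100000101010101010101
  (~d | (e & (~c | a))) = 11011100110111001101110111011101
  (c & (~d | (e & (~c | a)))) = 00001100000011000000110100001101
  (~b | (c & (~d | (e & (~c | a))))) = 11111111000011001111111100001101
  (e | (~b | (c & (~d | (e & (~c | a)))))) = 11111111010111011111111101011101
  (c | (e | (~b | (c & (~d | (e & (~c | a))))))) = 11111111010111111111111101011111
  (d & (c | (e | (~b | (c & (~d | (e & (~c | a)))))))) = 00110011000100110011001100010011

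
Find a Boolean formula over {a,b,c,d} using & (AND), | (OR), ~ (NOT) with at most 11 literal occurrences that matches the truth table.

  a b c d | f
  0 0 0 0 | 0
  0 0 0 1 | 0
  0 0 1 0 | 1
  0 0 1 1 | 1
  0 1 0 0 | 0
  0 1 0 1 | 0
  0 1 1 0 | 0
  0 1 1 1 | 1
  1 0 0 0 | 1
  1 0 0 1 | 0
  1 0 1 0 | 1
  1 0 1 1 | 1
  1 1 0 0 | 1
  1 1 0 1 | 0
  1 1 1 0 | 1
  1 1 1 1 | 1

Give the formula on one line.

  ~b = 1111000011110000
  (~b | a) = 1111000011111111
  ~d = 1010101010101010
  (a & ~d) = 0000000010101010
  ~a = 1111111100000000
  (~a & b) = 0000111100000000
  (c | (~a & b)) = 0011111100110011
  ((a & ~d) | (c | (~a & b))) = 0011111110111011
  ((~b | a) & ((a & ~d) | (c | (~a & b)))) = 0011000010111011
  (d & c) = 0001000100010001
  (((~b | a) & ((a & ~d) | (c | (~a & b)))) | (d & c)) = 0011000110111011

(((~b | a) & ((a & ~d) | (c | (~a & b)))) | (d & c))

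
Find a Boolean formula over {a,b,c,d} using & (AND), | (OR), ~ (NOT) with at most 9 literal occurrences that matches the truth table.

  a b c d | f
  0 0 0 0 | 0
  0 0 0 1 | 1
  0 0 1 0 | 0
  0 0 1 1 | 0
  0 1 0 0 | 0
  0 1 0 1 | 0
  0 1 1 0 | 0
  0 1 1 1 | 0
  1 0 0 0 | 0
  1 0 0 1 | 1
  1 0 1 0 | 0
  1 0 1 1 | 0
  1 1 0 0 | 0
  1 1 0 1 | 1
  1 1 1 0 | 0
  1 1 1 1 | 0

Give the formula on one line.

(((d & ~b) | (b & a)) & (((d | c) & (d | a)) & ~c))

  ~b = 1111000011110000
  (d & ~b) = 0101000001010000
  (b & a) = 0000000000001111
  ((d & ~b) | (b & a)) = 0101000001011111
  (d | c) = 0111011101110111
  (d | a) = 0101010111111111
  ((d | c) & (d | a)) = 0101010101110111
  ~c = 1100110011001100
  (((d | c) & (d | a)) & ~c) = 0100010001000100
  (((d & ~b) | (b & a)) & (((d | c) & (d | a)) & ~c)) = 0100000001000100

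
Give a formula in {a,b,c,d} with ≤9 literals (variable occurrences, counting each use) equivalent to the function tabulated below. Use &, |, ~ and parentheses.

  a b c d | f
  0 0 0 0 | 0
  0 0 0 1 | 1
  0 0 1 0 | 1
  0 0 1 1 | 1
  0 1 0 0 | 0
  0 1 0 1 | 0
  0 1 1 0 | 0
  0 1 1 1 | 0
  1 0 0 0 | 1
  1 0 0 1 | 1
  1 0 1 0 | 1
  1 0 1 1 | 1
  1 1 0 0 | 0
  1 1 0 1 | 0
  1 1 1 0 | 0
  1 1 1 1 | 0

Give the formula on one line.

  ~b = 1111000011110000
  ~c = 1100110011001100
  (a & ~c) = 0000000011001100
  (~b & (a & ~c)) = 0000000011000000
  (c | d) = 0111011101110111
  ((~b & (a & ~c)) | (c | d)) = 0111011111110111
  (((~b & (a & ~c)) | (c | d)) & ~b) = 0111000011110000

(((~b & (a & ~c)) | (c | d)) & ~b)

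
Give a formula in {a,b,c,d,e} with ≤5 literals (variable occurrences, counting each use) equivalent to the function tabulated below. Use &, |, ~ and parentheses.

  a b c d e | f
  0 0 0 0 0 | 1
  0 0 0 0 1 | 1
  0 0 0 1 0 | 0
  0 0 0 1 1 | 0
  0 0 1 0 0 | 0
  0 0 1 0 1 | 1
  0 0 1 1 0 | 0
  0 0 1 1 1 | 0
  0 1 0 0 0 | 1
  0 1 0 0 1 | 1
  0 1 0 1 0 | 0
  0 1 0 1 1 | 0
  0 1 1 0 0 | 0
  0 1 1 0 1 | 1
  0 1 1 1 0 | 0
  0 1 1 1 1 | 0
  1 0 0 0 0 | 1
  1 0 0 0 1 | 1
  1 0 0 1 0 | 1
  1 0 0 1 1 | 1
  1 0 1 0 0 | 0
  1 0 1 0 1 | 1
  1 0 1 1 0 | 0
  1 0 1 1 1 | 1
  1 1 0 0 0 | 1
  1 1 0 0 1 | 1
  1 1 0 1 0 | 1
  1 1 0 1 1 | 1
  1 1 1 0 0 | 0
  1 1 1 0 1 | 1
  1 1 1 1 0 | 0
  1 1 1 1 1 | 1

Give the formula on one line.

((e | ~c) & (~d | (d & a)))

  ~c = 11110000111100001111000011110000
  (e | ~c) = 11110101111101011111010111110101
  ~d = 11001100110011001100110011001100
  (d & a) = 00000000000000000011001100110011
  (~d | (d & a)) = 11001100110011001111111111111111
  ((e | ~c) & (~d | (d & a))) = 11000100110001001111010111110101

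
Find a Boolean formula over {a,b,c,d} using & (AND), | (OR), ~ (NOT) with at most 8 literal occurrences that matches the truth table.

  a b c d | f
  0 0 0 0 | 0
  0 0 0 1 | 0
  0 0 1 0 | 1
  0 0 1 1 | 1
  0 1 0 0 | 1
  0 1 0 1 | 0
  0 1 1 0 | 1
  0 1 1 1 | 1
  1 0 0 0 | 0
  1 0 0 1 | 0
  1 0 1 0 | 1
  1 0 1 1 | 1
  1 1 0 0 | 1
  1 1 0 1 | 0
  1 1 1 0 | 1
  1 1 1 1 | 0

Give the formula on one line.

  ~d = 1010101010101010
  (b & ~d) = 0000101000001010
  ~b = 1111000011110000
  ~a = 1111111100000000
  (~b | ~a) = 1111111111110000
  ((~b | ~a) & c) = 0011001100110000
  ((b & ~d) | ((~b | ~a) & c)) = 0011101100111010

((b & ~d) | ((~b | ~a) & c))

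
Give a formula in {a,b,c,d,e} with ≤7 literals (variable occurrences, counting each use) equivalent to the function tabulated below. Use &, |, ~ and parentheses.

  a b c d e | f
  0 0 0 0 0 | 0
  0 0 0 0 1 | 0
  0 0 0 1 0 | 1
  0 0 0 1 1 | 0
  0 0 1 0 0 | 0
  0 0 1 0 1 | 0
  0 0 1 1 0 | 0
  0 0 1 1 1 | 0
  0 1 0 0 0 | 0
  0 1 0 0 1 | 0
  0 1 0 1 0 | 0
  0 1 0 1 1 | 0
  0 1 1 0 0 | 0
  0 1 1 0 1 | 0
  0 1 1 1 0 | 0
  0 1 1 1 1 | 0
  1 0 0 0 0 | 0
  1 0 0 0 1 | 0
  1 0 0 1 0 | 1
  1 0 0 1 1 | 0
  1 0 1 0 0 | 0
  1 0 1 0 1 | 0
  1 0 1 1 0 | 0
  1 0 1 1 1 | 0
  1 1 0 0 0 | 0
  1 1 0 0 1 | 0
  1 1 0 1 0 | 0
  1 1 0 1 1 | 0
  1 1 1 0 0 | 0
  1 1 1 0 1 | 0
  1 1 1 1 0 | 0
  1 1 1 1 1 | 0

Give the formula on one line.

  ~c = 11110000111100001111000011110000
  (~c & d) = 00110000001100000011000000110000
  ~e = 10101010101010101010101010101010
  ((~c & d) & ~e) = 00100000001000000010000000100000
  ~b = 11111111000000001111111100000000
  (a | d) = 00110011001100111111111111111111
  ((a | d) | e) = 01110111011101111111111111111111
  (~b & ((a | d) | e)) = 01110111000000001111111100000000
  (((~c & d) & ~e) & (~b & ((a | d) | e))) = 00100000000000000010000000000000

(((~c & d) & ~e) & (~b & ((a | d) | e)))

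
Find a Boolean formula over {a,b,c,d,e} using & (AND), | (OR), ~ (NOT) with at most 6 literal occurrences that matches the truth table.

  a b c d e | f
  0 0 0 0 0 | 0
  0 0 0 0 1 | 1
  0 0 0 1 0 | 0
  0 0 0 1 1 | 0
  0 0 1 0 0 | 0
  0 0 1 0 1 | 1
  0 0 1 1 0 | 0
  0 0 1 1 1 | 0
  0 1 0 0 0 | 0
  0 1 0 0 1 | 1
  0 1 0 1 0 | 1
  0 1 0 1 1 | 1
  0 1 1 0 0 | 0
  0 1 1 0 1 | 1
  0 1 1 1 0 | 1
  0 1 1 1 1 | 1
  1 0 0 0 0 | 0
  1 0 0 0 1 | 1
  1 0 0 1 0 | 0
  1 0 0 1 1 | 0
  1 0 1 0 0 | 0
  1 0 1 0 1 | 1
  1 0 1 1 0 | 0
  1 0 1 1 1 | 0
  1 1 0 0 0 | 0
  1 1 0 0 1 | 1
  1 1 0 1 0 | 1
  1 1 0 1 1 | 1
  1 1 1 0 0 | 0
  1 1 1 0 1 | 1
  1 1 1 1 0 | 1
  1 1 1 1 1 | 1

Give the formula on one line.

((e | (d & ~e)) & (~d | b))

  ~e = 10101010101010101010101010101010
  (d & ~e) = 00100010001000100010001000100010
  (e | (d & ~e)) = 01110111011101110111011101110111
  ~d = 11001100110011001100110011001100
  (~d | b) = 11001100111111111100110011111111
  ((e | (d & ~e)) & (~d | b)) = 01000100011101110100010001110111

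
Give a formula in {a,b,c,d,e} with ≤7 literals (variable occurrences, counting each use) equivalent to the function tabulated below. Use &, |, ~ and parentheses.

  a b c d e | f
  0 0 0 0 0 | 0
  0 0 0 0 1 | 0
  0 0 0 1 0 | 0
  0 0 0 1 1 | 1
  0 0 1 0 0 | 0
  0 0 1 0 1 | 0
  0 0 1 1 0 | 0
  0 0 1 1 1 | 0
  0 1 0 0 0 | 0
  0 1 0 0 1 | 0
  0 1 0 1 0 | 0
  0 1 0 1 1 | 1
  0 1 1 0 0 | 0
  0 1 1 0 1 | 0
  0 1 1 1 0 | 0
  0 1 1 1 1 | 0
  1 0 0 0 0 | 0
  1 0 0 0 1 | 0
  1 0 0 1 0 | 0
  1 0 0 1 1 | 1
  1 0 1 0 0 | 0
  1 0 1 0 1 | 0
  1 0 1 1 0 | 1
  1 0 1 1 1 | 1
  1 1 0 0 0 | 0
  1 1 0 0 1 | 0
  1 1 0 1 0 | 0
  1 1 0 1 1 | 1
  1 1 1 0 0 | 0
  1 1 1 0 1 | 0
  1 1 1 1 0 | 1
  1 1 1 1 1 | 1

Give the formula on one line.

  (c | e) = 01011111010111110101111101011111
  ~c = 11110000111100001111000011110000
  (a | ~c) = 11110000111100001111111111111111
  ~a = 11111111111111110000000000000000
  (d | ~a) = 11111111111111110011001100110011
  ((a | ~c) & (d | ~a)) = 11110000111100000011001100110011
  (d & ((a | ~c) & (d | ~a))) = 00110000001100000011001100110011
  ((c | e) & (d & ((a | ~c) & (d | ~a)))) = 00010000000100000001001100010011

((c | e) & (d & ((a | ~c) & (d | ~a))))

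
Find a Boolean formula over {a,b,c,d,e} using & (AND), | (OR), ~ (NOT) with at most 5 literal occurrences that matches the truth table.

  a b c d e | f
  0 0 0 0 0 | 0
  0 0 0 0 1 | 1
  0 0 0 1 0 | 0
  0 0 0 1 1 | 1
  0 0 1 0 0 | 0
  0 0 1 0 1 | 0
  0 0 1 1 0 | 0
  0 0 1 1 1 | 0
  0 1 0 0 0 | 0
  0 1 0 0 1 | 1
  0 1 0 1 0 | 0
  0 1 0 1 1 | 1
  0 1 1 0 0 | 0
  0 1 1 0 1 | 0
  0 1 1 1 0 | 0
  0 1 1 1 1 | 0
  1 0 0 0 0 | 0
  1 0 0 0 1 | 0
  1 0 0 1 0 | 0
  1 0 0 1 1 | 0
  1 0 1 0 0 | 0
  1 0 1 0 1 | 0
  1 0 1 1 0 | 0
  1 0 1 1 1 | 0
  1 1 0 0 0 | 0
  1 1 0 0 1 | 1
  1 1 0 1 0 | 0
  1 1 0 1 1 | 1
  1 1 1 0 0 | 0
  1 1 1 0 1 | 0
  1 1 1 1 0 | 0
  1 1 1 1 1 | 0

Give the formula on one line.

(((~c | ~e) & (~a | b)) & e)

  ~c = 11110000111100001111000011110000
  ~e = 10101010101010101010101010101010
  (~c | ~e) = 11111010111110101111101011111010
  ~a = 11111111111111110000000000000000
  (~a | b) = 11111111111111110000000011111111
  ((~c | ~e) & (~a | b)) = 11111010111110100000000011111010
  (((~c | ~e) & (~a | b)) & e) = 01010000010100000000000001010000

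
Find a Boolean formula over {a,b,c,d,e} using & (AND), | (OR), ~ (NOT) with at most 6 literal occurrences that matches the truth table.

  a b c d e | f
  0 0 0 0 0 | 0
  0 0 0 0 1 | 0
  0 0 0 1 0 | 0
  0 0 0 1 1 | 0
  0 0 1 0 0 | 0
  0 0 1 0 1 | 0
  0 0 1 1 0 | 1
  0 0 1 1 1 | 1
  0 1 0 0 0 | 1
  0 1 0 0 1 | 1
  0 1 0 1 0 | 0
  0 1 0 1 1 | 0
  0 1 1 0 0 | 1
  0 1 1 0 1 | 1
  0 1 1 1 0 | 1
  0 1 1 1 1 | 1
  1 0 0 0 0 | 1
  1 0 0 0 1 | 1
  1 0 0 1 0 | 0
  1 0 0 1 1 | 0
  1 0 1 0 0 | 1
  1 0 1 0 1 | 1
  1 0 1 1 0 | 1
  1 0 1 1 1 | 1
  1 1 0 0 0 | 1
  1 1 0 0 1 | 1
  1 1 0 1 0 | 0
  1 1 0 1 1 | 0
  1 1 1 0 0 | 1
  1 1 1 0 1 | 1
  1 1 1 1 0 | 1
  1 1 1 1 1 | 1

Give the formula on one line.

  ~d = 11001100110011001100110011001100
  (c | ~d) = 11001111110011111100111111001111
  (b | d) = 00110011111111110011001111111111
  ((b | d) | a) = 00110011111111111111111111111111
  ((c | ~d) & ((b | d) | a)) = 00000011110011111100111111001111

((c | ~d) & ((b | d) | a))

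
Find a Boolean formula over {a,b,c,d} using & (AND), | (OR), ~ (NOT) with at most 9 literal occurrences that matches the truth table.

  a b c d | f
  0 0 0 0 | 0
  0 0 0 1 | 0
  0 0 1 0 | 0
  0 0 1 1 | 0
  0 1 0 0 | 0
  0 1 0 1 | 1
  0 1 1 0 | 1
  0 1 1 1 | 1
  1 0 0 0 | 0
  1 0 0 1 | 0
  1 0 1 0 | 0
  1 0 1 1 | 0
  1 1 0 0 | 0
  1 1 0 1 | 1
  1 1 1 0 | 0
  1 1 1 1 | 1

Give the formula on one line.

  ~b = 1111000011110000
  (d | ~b) = 1111010111110101
  ~a = 1111111100000000
  ((d | ~b) | ~a) = 1111111111110101
  (b & ((d | ~b) | ~a)) = 0000111100000101
  (c | d) = 0111011101110111
  ((b & ((d | ~b) | ~a)) & (c | d)) = 0000011100000101

((b & ((d | ~b) | ~a)) & (c | d))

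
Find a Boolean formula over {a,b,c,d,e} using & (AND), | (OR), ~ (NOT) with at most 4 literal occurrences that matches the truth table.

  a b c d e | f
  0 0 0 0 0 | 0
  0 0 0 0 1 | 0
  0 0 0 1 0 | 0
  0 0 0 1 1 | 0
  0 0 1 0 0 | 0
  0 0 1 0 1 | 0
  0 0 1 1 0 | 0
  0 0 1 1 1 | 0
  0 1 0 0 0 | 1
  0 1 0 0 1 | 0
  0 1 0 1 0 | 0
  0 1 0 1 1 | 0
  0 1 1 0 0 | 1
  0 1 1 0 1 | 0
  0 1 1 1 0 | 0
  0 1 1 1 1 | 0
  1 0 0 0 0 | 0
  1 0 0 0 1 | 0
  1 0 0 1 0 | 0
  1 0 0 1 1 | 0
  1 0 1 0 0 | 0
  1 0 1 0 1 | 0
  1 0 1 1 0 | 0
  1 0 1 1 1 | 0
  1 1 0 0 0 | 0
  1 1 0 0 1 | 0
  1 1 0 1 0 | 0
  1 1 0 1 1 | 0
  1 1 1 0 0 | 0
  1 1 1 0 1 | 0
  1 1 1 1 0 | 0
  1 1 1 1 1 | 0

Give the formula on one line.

(b & (~a & (~e & ~d)))

  ~a = 11111111111111110000000000000000
  ~e = 10101010101010101010101010101010
  ~d = 11001100110011001100110011001100
  (~e & ~d) = 10001000100010001000100010001000
  (~a & (~e & ~d)) = 10001000100010000000000000000000
  (b & (~a & (~e & ~d))) = 00000000100010000000000000000000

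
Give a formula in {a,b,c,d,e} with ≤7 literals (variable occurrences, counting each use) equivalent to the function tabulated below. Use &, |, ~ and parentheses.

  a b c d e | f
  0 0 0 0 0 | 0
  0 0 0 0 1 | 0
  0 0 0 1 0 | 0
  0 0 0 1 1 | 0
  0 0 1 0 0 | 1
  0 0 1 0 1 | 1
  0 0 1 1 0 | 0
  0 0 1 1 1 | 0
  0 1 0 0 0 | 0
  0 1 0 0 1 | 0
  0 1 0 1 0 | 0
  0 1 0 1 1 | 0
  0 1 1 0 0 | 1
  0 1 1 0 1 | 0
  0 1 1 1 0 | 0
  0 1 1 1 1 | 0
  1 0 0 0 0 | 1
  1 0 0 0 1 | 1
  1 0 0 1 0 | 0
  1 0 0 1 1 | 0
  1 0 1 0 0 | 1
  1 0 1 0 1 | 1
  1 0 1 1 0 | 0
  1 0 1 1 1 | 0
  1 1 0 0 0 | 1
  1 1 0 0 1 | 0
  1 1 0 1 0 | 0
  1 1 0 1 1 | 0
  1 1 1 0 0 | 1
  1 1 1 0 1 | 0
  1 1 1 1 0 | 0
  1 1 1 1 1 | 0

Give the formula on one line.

  ~e = 10101010101010101010101010101010
  ~b = 11111111000000001111111100000000
  (~e | ~b) = 11111111101010101111111110101010
  ~d = 11001100110011001100110011001100
  (c | a) = 00001111000011111111111111111111
  (~d & (c | a)) = 00001100000011001100110011001100
  ((~e | ~b) & (~d & (c | a))) = 00001100000010001100110010001000

((~e | ~b) & (~d & (c | a)))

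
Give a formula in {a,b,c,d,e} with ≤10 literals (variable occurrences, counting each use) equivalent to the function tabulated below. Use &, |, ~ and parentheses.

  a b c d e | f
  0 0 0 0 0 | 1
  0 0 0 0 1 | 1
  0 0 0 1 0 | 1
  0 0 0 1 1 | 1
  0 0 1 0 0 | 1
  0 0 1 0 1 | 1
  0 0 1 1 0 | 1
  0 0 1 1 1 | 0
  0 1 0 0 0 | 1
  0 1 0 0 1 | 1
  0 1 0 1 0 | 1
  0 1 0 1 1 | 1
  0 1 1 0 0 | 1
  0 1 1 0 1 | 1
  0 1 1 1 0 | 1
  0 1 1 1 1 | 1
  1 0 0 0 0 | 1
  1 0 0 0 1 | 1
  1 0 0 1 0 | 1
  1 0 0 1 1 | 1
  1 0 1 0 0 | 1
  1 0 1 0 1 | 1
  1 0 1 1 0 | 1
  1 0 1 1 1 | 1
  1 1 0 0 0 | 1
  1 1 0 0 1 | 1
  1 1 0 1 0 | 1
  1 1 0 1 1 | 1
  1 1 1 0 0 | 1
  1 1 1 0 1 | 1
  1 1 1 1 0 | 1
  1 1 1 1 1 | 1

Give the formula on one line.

((~c | ~d) | (((~e | b) & d) | ((a & ~b) & c)))

  ~c = 11110000111100001111000011110000
  ~d = 11001100110011001100110011001100
  (~c | ~d) = 11111100111111001111110011111100
  ~e = 10101010101010101010101010101010
  (~e | b) = 10101010111111111010101011111111
  ((~e | b) & d) = 00100010001100110010001000110011
  ~b = 11111111000000001111111100000000
  (a & ~b) = 00000000000000001111111100000000
  ((a & ~b) & c) = 00000000000000000000111100000000
  (((~e | b) & d) | ((a & ~b) & c)) = 00100010001100110010111100110011
  ((~c | ~d) | (((~e | b) & d) | ((a & ~b) & c))) = 11111110111111111111111111111111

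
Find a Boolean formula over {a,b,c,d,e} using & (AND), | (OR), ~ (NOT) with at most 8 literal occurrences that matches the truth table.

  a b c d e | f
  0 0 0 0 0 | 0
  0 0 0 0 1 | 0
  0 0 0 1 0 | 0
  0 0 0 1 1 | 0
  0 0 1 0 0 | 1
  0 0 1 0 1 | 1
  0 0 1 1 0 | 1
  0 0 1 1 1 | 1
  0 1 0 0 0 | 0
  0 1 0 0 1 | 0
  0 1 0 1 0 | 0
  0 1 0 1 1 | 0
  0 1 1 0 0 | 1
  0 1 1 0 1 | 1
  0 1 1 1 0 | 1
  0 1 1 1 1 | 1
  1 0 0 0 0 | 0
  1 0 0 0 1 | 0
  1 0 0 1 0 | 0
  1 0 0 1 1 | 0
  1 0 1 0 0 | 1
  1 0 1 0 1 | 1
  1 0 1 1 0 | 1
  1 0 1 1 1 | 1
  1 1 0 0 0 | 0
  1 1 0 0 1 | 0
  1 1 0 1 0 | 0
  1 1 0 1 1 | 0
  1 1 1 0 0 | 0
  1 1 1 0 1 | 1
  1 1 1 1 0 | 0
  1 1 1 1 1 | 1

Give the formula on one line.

  ~b = 11111111000000001111111100000000
  ~a = 11111111111111110000000000000000
  (d | b) = 00110011111111110011001111111111
  ((d | b) & e) = 00010001010101010001000101010101
  (~a | ((d | b) & e)) = 11111111111111110001000101010101
  (~b | (~a | ((d | b) & e))) = 11111111111111111111111101010101
  ((~b | (~a | ((d | b) & e))) & c) = 00001111000011110000111100000101

((~b | (~a | ((d | b) & e))) & c)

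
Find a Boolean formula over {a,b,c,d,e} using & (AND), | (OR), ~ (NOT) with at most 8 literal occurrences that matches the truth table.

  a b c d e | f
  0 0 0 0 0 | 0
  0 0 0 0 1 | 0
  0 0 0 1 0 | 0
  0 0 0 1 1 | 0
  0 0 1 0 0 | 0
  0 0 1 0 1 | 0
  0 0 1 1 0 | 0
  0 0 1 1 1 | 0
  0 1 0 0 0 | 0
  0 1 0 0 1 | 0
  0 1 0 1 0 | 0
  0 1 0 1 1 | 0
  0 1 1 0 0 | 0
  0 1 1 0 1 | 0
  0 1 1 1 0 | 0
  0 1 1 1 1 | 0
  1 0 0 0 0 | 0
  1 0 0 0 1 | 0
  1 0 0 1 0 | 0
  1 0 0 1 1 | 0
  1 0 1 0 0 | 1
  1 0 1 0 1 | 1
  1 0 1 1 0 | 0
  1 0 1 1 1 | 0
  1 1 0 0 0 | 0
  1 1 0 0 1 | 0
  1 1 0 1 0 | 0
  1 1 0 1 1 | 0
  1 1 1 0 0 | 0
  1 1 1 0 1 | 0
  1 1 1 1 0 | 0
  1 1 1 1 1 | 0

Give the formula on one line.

(((a | (e & b)) & (e | c)) & (~b & (c & ~d)))

  (e & b) = 00000000010101010000000001010101
  (a | (e & b)) = 00000000010101011111111111111111
  (e | c) = 01011111010111110101111101011111
  ((a | (e & b)) & (e | c)) = 00000000010101010101111101011111
  ~b = 11111111000000001111111100000000
  ~d = 11001100110011001100110011001100
  (c & ~d) = 00001100000011000000110000001100
  (~b & (c & ~d)) = 00001100000000000000110000000000
  (((a | (e & b)) & (e | c)) & (~b & (c & ~d))) = 00000000000000000000110000000000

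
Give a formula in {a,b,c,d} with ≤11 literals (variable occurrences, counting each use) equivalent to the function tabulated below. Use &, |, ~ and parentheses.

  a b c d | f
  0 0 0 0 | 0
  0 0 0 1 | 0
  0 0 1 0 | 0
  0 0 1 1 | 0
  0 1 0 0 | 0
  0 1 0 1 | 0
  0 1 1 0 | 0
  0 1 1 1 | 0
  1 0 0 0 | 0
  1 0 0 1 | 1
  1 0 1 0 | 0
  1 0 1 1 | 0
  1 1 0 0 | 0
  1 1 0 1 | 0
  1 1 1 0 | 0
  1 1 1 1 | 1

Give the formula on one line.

  ~c = 1100110011001100
  (~c | b) = 1100111111001111
  ((~c | b) & a) = 0000000011001111
  ~b = 1111000011110000
  (~b | c) = 1111001111110011
  (((~c | b) & a) & (~b | c)) = 0000000011000011
  (d & a) = 0000000001010101
  ((~b | c) & (d & a)) = 0000000001010001
  ((((~c | b) & a) & (~b | c)) & ((~b | c) & (d & a))) = 0000000001000001

((((~c | b) & a) & (~b | c)) & ((~b | c) & (d & a)))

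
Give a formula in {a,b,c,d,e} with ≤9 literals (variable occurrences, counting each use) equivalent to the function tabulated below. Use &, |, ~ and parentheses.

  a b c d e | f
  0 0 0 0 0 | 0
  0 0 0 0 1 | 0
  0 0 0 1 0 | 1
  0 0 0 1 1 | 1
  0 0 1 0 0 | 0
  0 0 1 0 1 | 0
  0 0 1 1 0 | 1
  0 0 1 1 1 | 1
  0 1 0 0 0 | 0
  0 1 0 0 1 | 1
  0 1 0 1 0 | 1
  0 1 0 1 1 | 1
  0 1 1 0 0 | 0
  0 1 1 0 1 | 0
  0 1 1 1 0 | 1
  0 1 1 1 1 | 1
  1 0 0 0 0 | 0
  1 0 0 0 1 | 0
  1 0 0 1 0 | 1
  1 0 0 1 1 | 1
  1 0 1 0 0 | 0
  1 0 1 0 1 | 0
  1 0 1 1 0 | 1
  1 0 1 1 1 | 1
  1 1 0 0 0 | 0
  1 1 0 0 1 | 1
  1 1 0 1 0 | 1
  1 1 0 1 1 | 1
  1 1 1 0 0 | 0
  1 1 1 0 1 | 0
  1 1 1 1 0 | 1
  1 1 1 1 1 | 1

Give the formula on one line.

((((e | c) & ((b & (~a | ~c)) | d)) & ~c) | d)

  (e | c) = 01011111010111110101111101011111
  ~a = 11111111111111110000000000000000
  ~c = 11110000111100001111000011110000
  (~a | ~c) = 11111111111111111111000011110000
  (b & (~a | ~c)) = 00000000111111110000000011110000
  ((b & (~a | ~c)) | d) = 00110011111111110011001111110011
  ((e | c) & ((b & (~a | ~c)) | d)) = 00010011010111110001001101010011
  (((e | c) & ((b & (~a | ~c)) | d)) & ~c) = 00010000010100000001000001010000
  ((((e | c) & ((b & (~a | ~c)) | d)) & ~c) | d) = 00110011011100110011001101110011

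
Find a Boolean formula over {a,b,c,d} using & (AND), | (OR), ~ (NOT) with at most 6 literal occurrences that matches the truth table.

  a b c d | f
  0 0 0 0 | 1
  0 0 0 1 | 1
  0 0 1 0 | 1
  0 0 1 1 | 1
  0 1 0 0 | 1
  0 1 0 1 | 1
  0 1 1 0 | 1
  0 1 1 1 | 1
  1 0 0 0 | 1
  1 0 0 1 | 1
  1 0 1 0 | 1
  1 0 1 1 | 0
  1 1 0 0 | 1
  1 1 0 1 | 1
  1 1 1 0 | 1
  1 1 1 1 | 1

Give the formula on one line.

(~a | (((b & a) | ~d) | (~c & a)))

  ~a = 1111111100000000
  (b & a) = 0000000000001111
  ~d = 1010101010101010
  ((b & a) | ~d) = 1010101010101111
  ~c = 1100110011001100
  (~c & a) = 0000000011001100
  (((b & a) | ~d) | (~c & a)) = 1010101011101111
  (~a | (((b & a) | ~d) | (~c & a))) = 1111111111101111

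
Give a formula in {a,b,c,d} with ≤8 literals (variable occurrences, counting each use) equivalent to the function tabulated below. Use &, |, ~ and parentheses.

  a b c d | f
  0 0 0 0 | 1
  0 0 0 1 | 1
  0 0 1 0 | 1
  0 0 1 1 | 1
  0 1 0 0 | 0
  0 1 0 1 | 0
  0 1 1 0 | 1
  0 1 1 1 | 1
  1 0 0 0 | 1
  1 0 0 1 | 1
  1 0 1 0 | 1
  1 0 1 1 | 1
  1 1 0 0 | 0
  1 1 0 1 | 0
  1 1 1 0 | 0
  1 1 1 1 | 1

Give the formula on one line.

((((d | (c & ~a)) & b) & c) | ~b)

  ~a = 1111111100000000
  (c & ~a) = 0011001100000000
  (d | (c & ~a)) = 0111011101010101
  ((d | (c & ~a)) & b) = 0000011100000101
  (((d | (c & ~a)) & b) & c) = 0000001100000001
  ~b = 1111000011110000
  ((((d | (c & ~a)) & b) & c) | ~b) = 1111001111110001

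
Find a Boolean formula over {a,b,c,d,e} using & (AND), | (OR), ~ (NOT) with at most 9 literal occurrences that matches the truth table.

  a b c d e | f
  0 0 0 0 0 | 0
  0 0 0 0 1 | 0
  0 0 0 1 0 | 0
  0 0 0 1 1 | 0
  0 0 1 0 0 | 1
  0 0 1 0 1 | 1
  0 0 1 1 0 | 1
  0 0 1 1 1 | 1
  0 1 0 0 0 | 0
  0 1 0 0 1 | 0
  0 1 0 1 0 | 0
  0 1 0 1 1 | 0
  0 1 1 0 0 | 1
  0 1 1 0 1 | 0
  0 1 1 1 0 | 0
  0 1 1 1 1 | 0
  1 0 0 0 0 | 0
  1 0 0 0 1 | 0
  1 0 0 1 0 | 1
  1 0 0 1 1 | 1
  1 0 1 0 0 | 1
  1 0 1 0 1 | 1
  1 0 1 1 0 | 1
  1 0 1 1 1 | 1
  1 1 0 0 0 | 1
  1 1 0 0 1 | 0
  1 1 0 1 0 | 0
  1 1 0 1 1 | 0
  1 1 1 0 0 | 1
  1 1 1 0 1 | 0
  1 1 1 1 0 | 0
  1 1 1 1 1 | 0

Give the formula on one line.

(((~d & ~e) | ~b) & (c | ((b | d) & a)))

  ~d = 11001100110011001100110011001100
  ~e = 10101010101010101010101010101010
  (~d & ~e) = 10001000100010001000100010001000
  ~b = 11111111000000001111111100000000
  ((~d & ~e) | ~b) = 11111111100010001111111110001000
  (b | d) = 00110011111111110011001111111111
  ((b | d) & a) = 00000000000000000011001111111111
  (c | ((b | d) & a)) = 00001111000011110011111111111111
  (((~d & ~e) | ~b) & (c | ((b | d) & a))) = 00001111000010000011111110001000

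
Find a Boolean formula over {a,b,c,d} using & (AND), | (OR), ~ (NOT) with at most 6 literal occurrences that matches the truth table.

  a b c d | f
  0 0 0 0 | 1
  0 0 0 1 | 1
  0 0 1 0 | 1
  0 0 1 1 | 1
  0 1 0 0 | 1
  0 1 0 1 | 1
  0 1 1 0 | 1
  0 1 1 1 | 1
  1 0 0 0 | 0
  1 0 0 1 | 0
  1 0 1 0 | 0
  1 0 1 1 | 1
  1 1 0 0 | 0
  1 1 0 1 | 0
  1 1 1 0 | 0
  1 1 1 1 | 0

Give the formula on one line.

  ~a = 1111111100000000
  ~b = 1111000011110000
  (~a | ~b) = 1111111111110000
  (d & c) = 0001000100010001
  ((d & c) | ~a) = 1111111100010001
  ((~a | ~b) & ((d & c) | ~a)) = 1111111100010000

((~a | ~b) & ((d & c) | ~a))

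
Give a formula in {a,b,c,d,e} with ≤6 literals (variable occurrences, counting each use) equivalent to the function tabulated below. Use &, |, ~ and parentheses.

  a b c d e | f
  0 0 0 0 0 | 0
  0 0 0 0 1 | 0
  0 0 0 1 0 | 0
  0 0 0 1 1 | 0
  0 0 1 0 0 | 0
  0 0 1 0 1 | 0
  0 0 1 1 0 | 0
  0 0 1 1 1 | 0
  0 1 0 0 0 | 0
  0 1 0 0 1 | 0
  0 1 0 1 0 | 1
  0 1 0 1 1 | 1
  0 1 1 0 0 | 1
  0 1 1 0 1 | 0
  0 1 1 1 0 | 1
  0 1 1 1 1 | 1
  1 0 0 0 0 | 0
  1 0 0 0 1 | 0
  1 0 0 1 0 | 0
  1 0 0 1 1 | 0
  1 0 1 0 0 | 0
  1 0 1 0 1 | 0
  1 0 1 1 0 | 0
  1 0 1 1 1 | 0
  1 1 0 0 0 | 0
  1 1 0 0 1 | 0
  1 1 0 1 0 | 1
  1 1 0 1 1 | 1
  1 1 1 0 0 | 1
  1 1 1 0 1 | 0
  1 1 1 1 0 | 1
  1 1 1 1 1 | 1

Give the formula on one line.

  ~e = 10101010101010101010101010101010
  (c & ~e) = 00001010000010100000101000001010
  ((c & ~e) | d) = 00111011001110110011101100111011
  ~d = 11001100110011001100110011001100
  (e & ~d) = 01000100010001000100010001000100
  ((e & ~d) | b) = 01000100111111110100010011111111
  (((c & ~e) | d) & ((e & ~d) | b)) = 00000000001110110000000000111011

(((c & ~e) | d) & ((e & ~d) | b))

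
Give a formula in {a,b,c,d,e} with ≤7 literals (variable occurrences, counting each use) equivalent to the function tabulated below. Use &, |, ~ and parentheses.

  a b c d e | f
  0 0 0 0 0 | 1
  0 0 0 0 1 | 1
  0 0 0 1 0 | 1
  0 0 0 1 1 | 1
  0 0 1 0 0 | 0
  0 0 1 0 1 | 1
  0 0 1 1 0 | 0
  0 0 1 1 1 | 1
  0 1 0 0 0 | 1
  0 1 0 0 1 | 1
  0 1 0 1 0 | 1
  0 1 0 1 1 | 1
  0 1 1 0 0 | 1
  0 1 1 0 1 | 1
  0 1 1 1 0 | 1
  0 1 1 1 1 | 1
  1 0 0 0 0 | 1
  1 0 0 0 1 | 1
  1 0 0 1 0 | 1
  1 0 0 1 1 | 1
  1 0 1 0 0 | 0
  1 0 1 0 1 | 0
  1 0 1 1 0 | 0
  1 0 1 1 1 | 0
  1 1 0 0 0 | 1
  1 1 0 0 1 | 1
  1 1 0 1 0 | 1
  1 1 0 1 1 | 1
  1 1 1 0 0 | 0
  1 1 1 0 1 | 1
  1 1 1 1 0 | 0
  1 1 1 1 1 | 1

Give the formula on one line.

  ~c = 11110000111100001111000011110000
  (e & b) = 00000000010101010000000001010101
  (~c | (e & b)) = 11110000111101011111000011110101
  (b | e) = 01010101111111110101010111111111
  ~a = 11111111111111110000000000000000
  ((b | e) & ~a) = 01010101111111110000000000000000
  ((~c | (e & b)) | ((b | e) & ~a)) = 11110101111111111111000011110101

((~c | (e & b)) | ((b | e) & ~a))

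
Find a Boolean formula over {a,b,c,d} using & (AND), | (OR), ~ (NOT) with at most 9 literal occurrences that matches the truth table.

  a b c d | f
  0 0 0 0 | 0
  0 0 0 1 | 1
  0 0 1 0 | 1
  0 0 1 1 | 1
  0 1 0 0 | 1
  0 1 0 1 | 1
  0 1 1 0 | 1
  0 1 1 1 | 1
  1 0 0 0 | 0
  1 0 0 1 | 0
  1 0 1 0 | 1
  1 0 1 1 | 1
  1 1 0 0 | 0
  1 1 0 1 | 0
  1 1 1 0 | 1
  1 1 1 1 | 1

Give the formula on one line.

  ~a = 1111111100000000
  (c | ~a) = 1111111100110011
  (b & (c | ~a)) = 0000111100000011
  (d & ~a) = 0101010100000000
  ((d & ~a) | c) = 0111011100110011
  ((b & (c | ~a)) | ((d & ~a) | c)) = 0111111100110011

((b & (c | ~a)) | ((d & ~a) | c))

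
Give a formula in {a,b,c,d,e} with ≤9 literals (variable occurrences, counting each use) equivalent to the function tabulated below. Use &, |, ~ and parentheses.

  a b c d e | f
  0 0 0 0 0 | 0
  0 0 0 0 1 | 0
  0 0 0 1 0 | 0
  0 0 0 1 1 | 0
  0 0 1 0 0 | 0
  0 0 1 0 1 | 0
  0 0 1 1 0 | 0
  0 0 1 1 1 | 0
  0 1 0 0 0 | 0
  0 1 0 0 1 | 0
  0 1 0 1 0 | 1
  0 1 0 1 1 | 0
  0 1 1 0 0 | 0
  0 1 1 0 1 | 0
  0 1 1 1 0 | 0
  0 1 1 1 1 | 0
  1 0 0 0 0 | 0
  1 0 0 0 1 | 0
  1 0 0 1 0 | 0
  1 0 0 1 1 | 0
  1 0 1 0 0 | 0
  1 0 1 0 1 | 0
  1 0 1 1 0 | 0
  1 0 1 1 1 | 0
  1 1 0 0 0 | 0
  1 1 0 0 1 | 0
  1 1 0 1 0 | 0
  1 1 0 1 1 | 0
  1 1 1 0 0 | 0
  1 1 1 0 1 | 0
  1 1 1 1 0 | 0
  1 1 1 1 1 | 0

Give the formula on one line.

  ~c = 11110000111100001111000011110000
  ~a = 11111111111111110000000000000000
  (d & ~a) = 00110011001100110000000000000000
  (b & (d & ~a)) = 00000000001100110000000000000000
  ~e = 10101010101010101010101010101010
  ((b & (d & ~a)) & ~e) = 00000000001000100000000000000000
  ~b = 11111111000000001111111100000000
  (~b & c) = 00001111000000000000111100000000
  (((b & (d & ~a)) & ~e) | (~b & c)) = 00001111001000100000111100000000
  (~c & (((b & (d & ~a)) & ~e) | (~b & c))) = 00000000001000000000000000000000

(~c & (((b & (d & ~a)) & ~e) | (~b & c)))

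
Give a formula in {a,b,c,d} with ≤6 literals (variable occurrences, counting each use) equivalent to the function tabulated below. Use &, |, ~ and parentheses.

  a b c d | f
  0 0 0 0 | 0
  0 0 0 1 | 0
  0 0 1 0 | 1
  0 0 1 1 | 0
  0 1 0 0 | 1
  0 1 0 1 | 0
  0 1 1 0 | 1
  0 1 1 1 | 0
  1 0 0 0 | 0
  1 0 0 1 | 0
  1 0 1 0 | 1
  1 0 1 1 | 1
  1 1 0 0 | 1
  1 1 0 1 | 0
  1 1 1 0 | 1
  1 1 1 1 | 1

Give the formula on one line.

((c & a) | ((b | c) & ~d))

  (c & a) = 0000000000110011
  (b | c) = 0011111100111111
  ~d = 1010101010101010
  ((b | c) & ~d) = 0010101000101010
  ((c & a) | ((b | c) & ~d)) = 0010101000111011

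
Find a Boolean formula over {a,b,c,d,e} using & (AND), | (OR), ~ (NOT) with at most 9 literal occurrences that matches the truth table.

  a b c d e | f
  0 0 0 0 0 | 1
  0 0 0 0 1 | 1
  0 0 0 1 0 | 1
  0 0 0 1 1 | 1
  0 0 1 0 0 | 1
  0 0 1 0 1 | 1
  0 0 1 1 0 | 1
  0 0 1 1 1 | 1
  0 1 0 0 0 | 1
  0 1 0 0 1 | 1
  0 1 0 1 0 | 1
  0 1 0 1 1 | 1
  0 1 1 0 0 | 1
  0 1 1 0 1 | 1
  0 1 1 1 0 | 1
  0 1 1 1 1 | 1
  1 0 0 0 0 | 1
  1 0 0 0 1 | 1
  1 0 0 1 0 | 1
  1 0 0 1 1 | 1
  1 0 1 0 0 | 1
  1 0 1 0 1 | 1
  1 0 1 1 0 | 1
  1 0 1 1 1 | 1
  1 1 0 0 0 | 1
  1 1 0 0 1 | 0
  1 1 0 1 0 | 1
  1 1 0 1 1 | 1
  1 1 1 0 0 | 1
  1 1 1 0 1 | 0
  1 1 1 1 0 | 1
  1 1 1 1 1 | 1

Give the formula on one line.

((d | ((~d & ~a) & e)) | (((c & ~b) | ~e) | ~b))

  ~d = 11001100110011001100110011001100
  ~a = 11111111111111110000000000000000
  (~d & ~a) = 11001100110011000000000000000000
  ((~d & ~a) & e) = 01000100010001000000000000000000
  (d | ((~d & ~a) & e)) = 01110111011101110011001100110011
  ~b = 11111111000000001111111100000000
  (c & ~b) = 00001111000000000000111100000000
  ~e = 10101010101010101010101010101010
  ((c & ~b) | ~e) = 10101111101010101010111110101010
  (((c & ~b) | ~e) | ~b) = 11111111101010101111111110101010
  ((d | ((~d & ~a) & e)) | (((c & ~b) | ~e) | ~b)) = 11111111111111111111111110111011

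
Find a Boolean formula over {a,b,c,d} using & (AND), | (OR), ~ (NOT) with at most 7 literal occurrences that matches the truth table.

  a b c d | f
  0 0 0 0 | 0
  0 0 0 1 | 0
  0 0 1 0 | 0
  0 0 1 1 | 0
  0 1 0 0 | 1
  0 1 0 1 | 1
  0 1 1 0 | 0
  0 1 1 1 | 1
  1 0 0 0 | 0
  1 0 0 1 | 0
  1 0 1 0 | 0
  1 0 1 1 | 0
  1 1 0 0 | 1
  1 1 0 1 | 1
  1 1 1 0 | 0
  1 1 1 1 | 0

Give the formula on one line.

  ~a = 1111111100000000
  (d & ~a) = 0101010100000000
  ~b = 1111000011110000
  ~c = 1100110011001100
  (~b | ~c) = 1111110011111100
  ((d & ~a) | (~b | ~c)) = 1111110111111100
  (((d & ~a) | (~b | ~c)) & b) = 0000110100001100

(((d & ~a) | (~b | ~c)) & b)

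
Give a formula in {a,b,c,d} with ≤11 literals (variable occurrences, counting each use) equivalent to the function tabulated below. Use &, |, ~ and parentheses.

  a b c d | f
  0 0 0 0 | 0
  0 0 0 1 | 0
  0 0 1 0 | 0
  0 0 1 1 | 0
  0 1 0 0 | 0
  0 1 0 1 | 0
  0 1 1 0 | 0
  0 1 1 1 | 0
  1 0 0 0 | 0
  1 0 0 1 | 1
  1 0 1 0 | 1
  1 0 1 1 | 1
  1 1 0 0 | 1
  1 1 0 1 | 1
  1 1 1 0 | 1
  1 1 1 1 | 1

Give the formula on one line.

  ~c = 1100110011001100
  (~c & d) = 0100010001000100
  ((~c & d) | a) = 0100010011111111
  (b & ((~c & d) | a)) = 0000010000001111
  ~a = 1111111100000000
  (d | c) = 0111011101110111
  (~a | (d | c)) = 1111111101110111
  ((b & ((~c & d) | a)) | (~a | (d | c))) = 1111111101111111
  (a & ((b & ((~c & d) | a)) | (~a | (d | c)))) = 0000000001111111

(a & ((b & ((~c & d) | a)) | (~a | (d | c))))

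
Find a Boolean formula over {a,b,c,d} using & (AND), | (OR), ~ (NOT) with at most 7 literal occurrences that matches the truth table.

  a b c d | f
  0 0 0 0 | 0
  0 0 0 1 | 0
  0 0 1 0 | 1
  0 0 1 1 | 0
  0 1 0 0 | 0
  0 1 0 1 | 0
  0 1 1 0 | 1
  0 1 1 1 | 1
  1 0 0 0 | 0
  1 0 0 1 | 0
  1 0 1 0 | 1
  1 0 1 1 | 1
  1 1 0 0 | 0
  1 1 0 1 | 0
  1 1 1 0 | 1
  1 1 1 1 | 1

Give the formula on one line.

  ~d = 1010101010101010
  ~a = 1111111100000000
  (a & d) = 0000000001010101
  (~a | (a & d)) = 1111111101010101
  (~d & (~a | (a & d))) = 1010101000000000
  ((~d & (~a | (a & d))) | a) = 1010101011111111
  (b | ((~d & (~a | (a & d))) | a)) = 1010111111111111
  ((b | ((~d & (~a | (a & d))) | a)) & c) = 0010001100110011

((b | ((~d & (~a | (a & d))) | a)) & c)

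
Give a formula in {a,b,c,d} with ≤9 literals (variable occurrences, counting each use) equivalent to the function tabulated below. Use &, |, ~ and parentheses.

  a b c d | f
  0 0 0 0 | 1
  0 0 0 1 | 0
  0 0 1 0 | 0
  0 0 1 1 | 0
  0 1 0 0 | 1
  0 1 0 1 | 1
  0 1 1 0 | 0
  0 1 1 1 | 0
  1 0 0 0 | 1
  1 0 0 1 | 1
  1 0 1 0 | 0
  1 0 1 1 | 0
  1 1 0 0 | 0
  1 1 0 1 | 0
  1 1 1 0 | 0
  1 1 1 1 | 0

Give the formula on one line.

  ~d = 1010101010101010
  (a & d) = 0000000001010101
  (b | (a & d)) = 0000111101011111
  (~d | (b | (a & d))) = 1010111111111111
  ~b = 1111000011110000
  ~a = 1111111100000000
  (~b | ~a) = 1111111111110000
  ~c = 1100110011001100
  ((~b | ~a) & ~c) = 1100110011000000
  ((~d | (b | (a & d))) & ((~b | ~a) & ~c)) = 1000110011000000

((~d | (b | (a & d))) & ((~b | ~a) & ~c))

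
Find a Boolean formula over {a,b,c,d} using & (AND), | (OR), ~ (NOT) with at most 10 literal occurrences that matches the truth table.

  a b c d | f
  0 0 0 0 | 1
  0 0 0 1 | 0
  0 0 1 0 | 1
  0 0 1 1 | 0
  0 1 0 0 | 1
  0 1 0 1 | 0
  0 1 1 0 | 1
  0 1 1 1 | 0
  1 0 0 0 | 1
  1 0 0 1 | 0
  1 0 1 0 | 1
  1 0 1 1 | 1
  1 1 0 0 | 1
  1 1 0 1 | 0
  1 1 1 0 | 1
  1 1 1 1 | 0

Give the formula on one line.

(~d | ((c & ~b) & ((b | d) & ((a | b) | ~d))))

  ~d = 1010101010101010
  ~b = 1111000011110000
  (c & ~b) = 0011000000110000
  (b | d) = 0101111101011111
  (a | b) = 0000111111111111
  ((a | b) | ~d) = 1010111111111111
  ((b | d) & ((a | b) | ~d)) = 0000111101011111
  ((c & ~b) & ((b | d) & ((a | b) | ~d))) = 0000000000010000
  (~d | ((c & ~b) & ((b | d) & ((a | b) | ~d)))) = 1010101010111010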